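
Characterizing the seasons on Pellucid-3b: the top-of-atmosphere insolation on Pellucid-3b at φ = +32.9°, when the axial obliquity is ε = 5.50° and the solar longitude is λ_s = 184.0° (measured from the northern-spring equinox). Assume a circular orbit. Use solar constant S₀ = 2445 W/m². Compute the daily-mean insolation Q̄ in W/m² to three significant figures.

Q̄ ≈ 649 W/m²

Solar declination: sin δ = sin ε · sin λ_s = sin 5.50° × sin 184.0° = -0.00669, so δ = -0.383°.
cos H₀ = −tan(+32.9°) tan(-0.383°) = 0.0043, H₀ = 1.5665 rad.
Bracket: H₀ sin φ sin δ + cos φ cos δ sin H₀ = 1.5665×0.54317×-0.00669 + 0.83962×0.99998×0.99999 = -0.005692 + 0.839595 = 0.833903.
Q̄ = (S₀/π) × [bracket] = (2445/π) × 0.833903 = 649.0 W/m².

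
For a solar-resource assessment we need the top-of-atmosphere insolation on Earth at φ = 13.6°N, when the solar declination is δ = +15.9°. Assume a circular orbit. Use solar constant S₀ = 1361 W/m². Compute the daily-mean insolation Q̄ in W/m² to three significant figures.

Q̄ ≈ 450 W/m²

cos H₀ = −tan(+13.6°) tan(+15.900°) = -0.0689, H₀ = 1.6398 rad.
Bracket: H₀ sin φ sin δ + cos φ cos δ sin H₀ = 1.6398×0.23514×0.27396 + 0.97196×0.96174×0.99762 = 0.105634 + 0.932548 = 1.038182.
Q̄ = (S₀/π) × [bracket] = (1361/π) × 1.038182 = 449.8 W/m².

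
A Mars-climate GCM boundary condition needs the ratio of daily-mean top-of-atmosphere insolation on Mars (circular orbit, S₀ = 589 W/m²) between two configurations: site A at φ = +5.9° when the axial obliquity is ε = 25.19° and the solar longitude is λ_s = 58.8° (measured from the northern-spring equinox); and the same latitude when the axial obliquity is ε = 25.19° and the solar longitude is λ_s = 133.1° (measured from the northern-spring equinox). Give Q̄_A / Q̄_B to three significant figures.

— Configuration A (φ=+5.9°):
Solar declination: sin δ = sin ε · sin λ_s = sin 25.19° × sin 58.8° = 0.36406, so δ = +21.350°.
cos H₀ = −tan(+5.9°) tan(+21.350°) = -0.0404, H₀ = 1.6112 rad.
Bracket: H₀ sin φ sin δ + cos φ cos δ sin H₀ = 1.6112×0.10279×0.36406 + 0.99470×0.93137×0.99918 = 0.060294 + 0.925674 = 0.985968.
Q̄ = (S₀/π) × [bracket] = (589/π) × 0.985968 = 184.85 W/m².
— Configuration B (φ=+5.9°):
Solar declination: sin δ = sin ε · sin λ_s = sin 25.19° × sin 133.1° = 0.31077, so δ = +18.106°.
cos H₀ = −tan(+5.9°) tan(+18.106°) = -0.0338, H₀ = 1.6046 rad.
Bracket: H₀ sin φ sin δ + cos φ cos δ sin H₀ = 1.6046×0.10279×0.31077 + 0.99470×0.95048×0.99943 = 0.051257 + 0.944904 = 0.996161.
Q̄ = (S₀/π) × [bracket] = (589/π) × 0.996161 = 186.76 W/m².
Ratio Q̄_A / Q̄_B = 184.85 / 186.76 = 0.9898.

Q̄_A / Q̄_B ≈ 0.990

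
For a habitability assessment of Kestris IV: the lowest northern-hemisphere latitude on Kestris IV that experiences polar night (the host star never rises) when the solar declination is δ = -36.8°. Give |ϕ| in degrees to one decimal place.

Polar night requires cos h₀ = −tan ϕ tan δ ≥ 1, i.e. tan ϕ tan δ ≤ −1.
The boundary is |tan ϕ| · |tan δ| = 1, so |ϕ| = 90° − |δ| = 90° − 36.8° = 53.2° in the northern hemisphere.

|ϕ| = 53.2°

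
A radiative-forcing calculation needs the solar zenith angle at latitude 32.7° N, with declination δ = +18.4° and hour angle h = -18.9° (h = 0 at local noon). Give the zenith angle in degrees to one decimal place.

θ_z = 22.2°

cos θ_z = sin ϕ sin δ + cos ϕ cos δ cos h = 0.170526 + 0.755439 = 0.925965.
θ_z = arccos(0.925965) = 22.2°.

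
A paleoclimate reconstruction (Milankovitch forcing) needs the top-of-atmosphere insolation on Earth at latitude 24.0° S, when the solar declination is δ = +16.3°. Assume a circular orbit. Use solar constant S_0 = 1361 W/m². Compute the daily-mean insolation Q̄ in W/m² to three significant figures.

cos h₀ = −tan(-24.0°) tan(+16.300°) = 0.1302, h₀ = 1.4402 rad.
Bracket: h₀ sin ϕ sin δ + cos ϕ cos δ sin h₀ = 1.4402×-0.40674×0.28067 + 0.91355×0.95981×0.99149 = -0.164413 + 0.869373 = 0.704960.
Q̄ = (S_0/π) × [bracket] = (1361/π) × 0.704960 = 305.4 W/m².

Q̄ ≈ 305 W/m²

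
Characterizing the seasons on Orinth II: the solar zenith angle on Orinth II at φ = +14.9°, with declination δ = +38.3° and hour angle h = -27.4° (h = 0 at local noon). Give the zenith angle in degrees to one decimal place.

cos θ_z = sin φ sin δ + cos φ cos δ cos h = 0.159366 + 0.673310 = 0.832676.
θ_z = arccos(0.832676) = 33.6°.

θ_z = 33.6°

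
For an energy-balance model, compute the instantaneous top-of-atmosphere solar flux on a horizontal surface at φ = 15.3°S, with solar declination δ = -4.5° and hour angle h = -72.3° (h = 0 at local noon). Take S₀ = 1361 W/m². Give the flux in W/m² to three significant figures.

cos θ_z = sin φ sin δ + cos φ cos δ cos h = 0.020703 + 0.292353 = 0.313056.
Flux = S₀ · cos θ_z = 1361 × 0.313056 = 426.1 W/m².

426 W/m²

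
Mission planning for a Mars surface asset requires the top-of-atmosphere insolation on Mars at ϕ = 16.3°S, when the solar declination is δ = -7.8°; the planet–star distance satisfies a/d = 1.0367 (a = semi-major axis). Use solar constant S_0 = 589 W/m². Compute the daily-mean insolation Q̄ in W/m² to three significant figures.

cos h₀ = −tan(-16.3°) tan(-7.800°) = -0.0401, h₀ = 1.6109 rad.
Bracket: h₀ sin ϕ sin δ + cos ϕ cos δ sin h₀ = 1.6109×-0.28067×-0.13572 + 0.95981×0.99075×0.99920 = 0.061363 + 0.950171 = 1.011534.
Inverse-square distance factor (a/d)² = 1.0367² = 1.074747.
Q̄ = (S_0/π) × 1.074747 × [bracket] = (589/π) × 1.074747 × 1.011534 = 203.8 W/m².

Q̄ ≈ 204 W/m²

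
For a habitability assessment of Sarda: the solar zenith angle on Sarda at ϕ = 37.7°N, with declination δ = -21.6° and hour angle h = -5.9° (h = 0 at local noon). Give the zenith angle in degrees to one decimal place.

cos θ_z = sin ϕ sin δ + cos ϕ cos δ cos h = -0.225118 + 0.731764 = 0.506646.
θ_z = arccos(0.506646) = 59.6°.

θ_z = 59.6°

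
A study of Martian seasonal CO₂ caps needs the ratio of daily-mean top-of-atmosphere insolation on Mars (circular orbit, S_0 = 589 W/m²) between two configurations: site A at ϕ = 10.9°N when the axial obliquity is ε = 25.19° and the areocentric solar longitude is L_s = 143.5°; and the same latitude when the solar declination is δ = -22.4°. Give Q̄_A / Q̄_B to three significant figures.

Q̄_A / Q̄_B ≈ 1.29

— Configuration A (ϕ=+10.9°):
sin δ = sin 25.19° × sin 143.5° = 0.25317, so δ = +14.665°.
cos h₀ = −tan(+10.9°) tan(+14.665°) = -0.0504, h₀ = 1.6212 rad.
Bracket: h₀ sin ϕ sin δ + cos ϕ cos δ sin h₀ = 1.6212×0.18910×0.25317 + 0.98196×0.96742×0.99873 = 0.077614 + 0.948761 = 1.026375.
Q̄ = (S_0/π) × [bracket] = (589/π) × 1.026375 = 192.43 W/m².
— Configuration B (ϕ=+10.9°):
cos h₀ = −tan(+10.9°) tan(-22.400°) = 0.0794, h₀ = 1.4913 rad.
Bracket: h₀ sin ϕ sin δ + cos ϕ cos δ sin h₀ = 1.4913×0.18910×-0.38107 + 0.98196×0.92455×0.99685 = -0.107464 + 0.905011 = 0.797547.
Q̄ = (S_0/π) × [bracket] = (589/π) × 0.797547 = 149.53 W/m².
Ratio Q̄_A / Q̄_B = 192.43 / 149.53 = 1.287.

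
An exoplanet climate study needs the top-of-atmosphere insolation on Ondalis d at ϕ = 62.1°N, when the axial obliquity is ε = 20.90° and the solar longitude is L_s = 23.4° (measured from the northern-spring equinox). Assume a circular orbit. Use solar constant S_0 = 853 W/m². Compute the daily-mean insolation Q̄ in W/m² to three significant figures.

Solar declination: sin δ = sin ε · sin L_s = sin 20.90° × sin 23.4° = 0.14168, so δ = +8.145°.
cos h₀ = −tan(+62.1°) tan(+8.145°) = -0.2703, h₀ = 1.8445 rad.
Bracket: h₀ sin ϕ sin δ + cos ϕ cos δ sin h₀ = 1.8445×0.88377×0.14168 + 0.46793×0.98991×0.96277 = 0.230955 + 0.445963 = 0.676918.
Q̄ = (S_0/π) × [bracket] = (853/π) × 0.676918 = 183.8 W/m².

Q̄ ≈ 184 W/m²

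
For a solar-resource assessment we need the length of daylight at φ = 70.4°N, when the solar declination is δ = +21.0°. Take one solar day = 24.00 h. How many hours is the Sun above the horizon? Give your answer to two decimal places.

24.00 h

Sunrise equation: cos H₀ = −tan φ · tan δ = -1.0780 ≤ −1, so the Sun never sets (polar day) and H₀ = π.
Daylight = 2H₀/(2π) × 24.00 h = (3.1416/π) × 24.00 = 24.00 h.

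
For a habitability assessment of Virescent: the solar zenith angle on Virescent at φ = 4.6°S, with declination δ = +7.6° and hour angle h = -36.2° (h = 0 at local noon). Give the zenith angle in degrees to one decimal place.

θ_z = 38.1°

cos θ_z = sin φ sin δ + cos φ cos δ cos h = -0.010607 + 0.797295 = 0.786688.
θ_z = arccos(0.786688) = 38.1°.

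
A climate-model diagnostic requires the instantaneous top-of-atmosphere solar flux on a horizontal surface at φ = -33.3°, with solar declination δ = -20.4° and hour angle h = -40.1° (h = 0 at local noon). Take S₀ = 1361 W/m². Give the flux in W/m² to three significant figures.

cos θ_z = sin φ sin δ + cos φ cos δ cos h = 0.191374 + 0.599230 = 0.790604.
Flux = S₀ · cos θ_z = 1361 × 0.790604 = 1076 W/m².

1.08e+03 W/m²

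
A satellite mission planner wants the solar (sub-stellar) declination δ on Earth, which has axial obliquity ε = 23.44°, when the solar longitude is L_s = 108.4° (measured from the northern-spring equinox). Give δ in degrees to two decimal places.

sin δ = sin ε · sin L_s = sin 23.44° × sin 108.4° = 0.377452.
δ = arcsin(0.377452) = +22.18°.

δ = +22.18°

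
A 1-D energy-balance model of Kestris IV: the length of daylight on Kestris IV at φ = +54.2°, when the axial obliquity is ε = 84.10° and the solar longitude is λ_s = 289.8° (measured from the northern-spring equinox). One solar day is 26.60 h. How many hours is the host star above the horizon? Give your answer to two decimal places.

0.00 h

Solar declination: sin δ = sin ε · sin λ_s = sin 84.10° × sin 289.8° = -0.93590, so δ = -69.374°.
cos H₀ = −tan φ · tan δ = 3.6836 ≥ 1, so the host star never rises (polar night) and H₀ = 0.
Daylight = 2H₀/(2π) × 26.60 h = (0.0000/π) × 26.60 = 0.00 h.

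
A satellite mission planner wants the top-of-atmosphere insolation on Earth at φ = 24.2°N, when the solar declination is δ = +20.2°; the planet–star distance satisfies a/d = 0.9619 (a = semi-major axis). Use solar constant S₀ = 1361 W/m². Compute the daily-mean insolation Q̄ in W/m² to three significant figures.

Q̄ ≈ 437 W/m²

cos H₀ = −tan(+24.2°) tan(+20.200°) = -0.1654, H₀ = 1.7369 rad.
Bracket: H₀ sin φ sin δ + cos φ cos δ sin H₀ = 1.7369×0.40992×0.34530 + 0.91212×0.93849×0.98623 = 0.245850 + 0.844228 = 1.090078.
Inverse-square distance factor (a/d)² = 0.9619² = 0.925252.
Q̄ = (S₀/π) × 0.925252 × [bracket] = (1361/π) × 0.925252 × 1.090078 = 436.9 W/m².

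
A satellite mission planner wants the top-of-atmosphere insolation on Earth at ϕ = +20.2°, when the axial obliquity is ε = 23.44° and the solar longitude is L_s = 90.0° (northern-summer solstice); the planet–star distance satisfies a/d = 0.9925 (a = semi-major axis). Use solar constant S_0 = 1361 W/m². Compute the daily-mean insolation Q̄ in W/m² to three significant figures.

Solar declination: sin δ = sin ε · sin L_s = sin 23.44° × sin 90.0° = 0.39779, so δ = +23.440°.
cos h₀ = −tan(+20.2°) tan(+23.440°) = -0.1595, h₀ = 1.7310 rad.
Bracket: h₀ sin ϕ sin δ + cos ϕ cos δ sin h₀ = 1.7310×0.34530×0.39779 + 0.93849×0.91748×0.98719 = 0.237765 + 0.850016 = 1.087781.
Inverse-square distance factor (a/d)² = 0.9925² = 0.985056.
Q̄ = (S_0/π) × 0.985056 × [bracket] = (1361/π) × 0.985056 × 1.087781 = 464.2 W/m².

Q̄ ≈ 464 W/m²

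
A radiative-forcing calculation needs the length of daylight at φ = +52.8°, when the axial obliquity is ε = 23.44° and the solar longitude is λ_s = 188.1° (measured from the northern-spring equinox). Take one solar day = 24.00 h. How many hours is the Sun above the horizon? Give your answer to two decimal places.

Solar declination: sin δ = sin ε · sin λ_s = sin 23.44° × sin 188.1° = -0.05605, so δ = -3.213°.
cos H₀ = −tan φ · tan δ = −tan(+52.8°) × tan(-3.213°) = 0.0740, so H₀ = 1.4968 rad = 85.76°.
Daylight = 2H₀/(2π) × 24.00 h = (1.4968/π) × 24.00 = 11.43 h.

11.43 h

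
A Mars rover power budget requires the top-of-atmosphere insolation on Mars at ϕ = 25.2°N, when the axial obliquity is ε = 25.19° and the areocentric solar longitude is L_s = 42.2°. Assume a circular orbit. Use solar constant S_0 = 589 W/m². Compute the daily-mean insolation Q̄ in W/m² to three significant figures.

Q̄ ≈ 200 W/m²

sin δ = sin 25.19° × sin 42.2° = 0.28590, so δ = +16.613°.
cos h₀ = −tan(+25.2°) tan(+16.613°) = -0.1404, h₀ = 1.7117 rad.
Bracket: h₀ sin ϕ sin δ + cos ϕ cos δ sin h₀ = 1.7117×0.42578×0.28590 + 0.90483×0.95826×0.99010 = 0.208366 + 0.858478 = 1.066844.
Q̄ = (S_0/π) × [bracket] = (589/π) × 1.066844 = 200.0 W/m².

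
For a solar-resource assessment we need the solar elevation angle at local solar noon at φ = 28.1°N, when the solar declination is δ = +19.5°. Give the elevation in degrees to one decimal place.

81.4°

At local noon the hour angle is zero, so the zenith angle equals |φ − δ| = |+28.1° − (+19.500°)| = 8.600°.
Elevation = 90° − 8.600° = 81.4°.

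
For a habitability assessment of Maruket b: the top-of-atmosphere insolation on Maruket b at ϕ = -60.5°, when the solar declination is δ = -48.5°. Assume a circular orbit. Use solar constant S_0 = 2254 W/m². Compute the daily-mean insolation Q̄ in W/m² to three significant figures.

cos h₀ = −tan(-60.5°) tan(-48.500°) = -1.9978 ≤ −1 ⇒ polar day, h₀ = π.
Bracket: h₀ sin ϕ sin δ + cos ϕ cos δ sin h₀ = 3.1416×-0.87036×-0.74896 + 0.49242×0.66262×0.00000 = 2.047899 + 0.000000 = 2.047899.
Q̄ = (S_0/π) × [bracket] = (2254/π) × 2.047899 = 1469 W/m².

Q̄ ≈ 1.47e+03 W/m²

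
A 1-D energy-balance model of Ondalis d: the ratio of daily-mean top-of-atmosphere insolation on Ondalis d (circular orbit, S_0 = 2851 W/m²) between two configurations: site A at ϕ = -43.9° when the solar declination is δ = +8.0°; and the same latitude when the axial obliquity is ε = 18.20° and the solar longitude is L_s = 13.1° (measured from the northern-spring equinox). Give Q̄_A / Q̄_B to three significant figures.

— Configuration A (ϕ=-43.9°):
cos h₀ = −tan(-43.9°) tan(+8.000°) = 0.1352, h₀ = 1.4351 rad.
Bracket: h₀ sin ϕ sin δ + cos ϕ cos δ sin h₀ = 1.4351×-0.69340×0.13917 + 0.72055×0.99027×0.99081 = -0.138488 + 0.706982 = 0.568494.
Q̄ = (S_0/π) × [bracket] = (2851/π) × 0.568494 = 515.91 W/m².
— Configuration B (ϕ=-43.9°):
Solar declination: sin δ = sin ε · sin L_s = sin 18.20° × sin 13.1° = 0.07079, so δ = +4.059°.
cos h₀ = −tan(-43.9°) tan(+4.059°) = 0.0683, h₀ = 1.5024 rad.
Bracket: h₀ sin ϕ sin δ + cos ϕ cos δ sin h₀ = 1.5024×-0.69340×0.07079 + 0.72055×0.99749×0.99767 = -0.073746 + 0.717067 = 0.643321.
Q̄ = (S_0/π) × [bracket] = (2851/π) × 0.643321 = 583.81 W/m².
Ratio Q̄_A / Q̄_B = 515.91 / 583.81 = 0.8837.

Q̄_A / Q̄_B ≈ 0.884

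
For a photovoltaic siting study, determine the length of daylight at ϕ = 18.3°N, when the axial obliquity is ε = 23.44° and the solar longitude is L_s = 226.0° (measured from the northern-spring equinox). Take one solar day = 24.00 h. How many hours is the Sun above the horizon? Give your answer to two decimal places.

Solar declination: sin δ = sin ε · sin L_s = sin 23.44° × sin 226.0° = -0.28615, so δ = -16.627°.
cos h₀ = −tan ϕ · tan δ = −tan(+18.3°) × tan(-16.627°) = 0.0988, so h₀ = 1.4719 rad = 84.33°.
Daylight = 2h₀/(2π) × 24.00 h = (1.4719/π) × 24.00 = 11.24 h.

11.24 h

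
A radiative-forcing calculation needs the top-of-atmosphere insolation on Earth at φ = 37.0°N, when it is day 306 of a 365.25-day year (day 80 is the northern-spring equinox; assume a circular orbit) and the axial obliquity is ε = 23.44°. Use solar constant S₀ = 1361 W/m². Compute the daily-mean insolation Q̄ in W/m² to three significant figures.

Q̄ ≈ 230 W/m²

Solar longitude: λ_s = 360° × (306 − 80)/365.25 = 222.752°.
sin δ = sin 23.44° × sin 222.752° = -0.27003, so δ = -15.666°.
cos H₀ = −tan(+37.0°) tan(-15.666°) = 0.2113, H₀ = 1.3579 rad.
Bracket: H₀ sin φ sin δ + cos φ cos δ sin H₀ = 1.3579×0.60182×-0.27003 + 0.79864×0.96285×0.97741 = -0.220672 + 0.751599 = 0.530927.
Q̄ = (S₀/π) × [bracket] = (1361/π) × 0.530927 = 230.0 W/m².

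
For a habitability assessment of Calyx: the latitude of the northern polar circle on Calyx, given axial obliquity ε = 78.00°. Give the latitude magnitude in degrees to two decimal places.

The polar circle is the lowest latitude that experiences at least one full rotation of continuous daylight at the northern-summer solstice; it lies at |φ| = 90° − ε = 90° − 78.00° = 12.00°.

12.00°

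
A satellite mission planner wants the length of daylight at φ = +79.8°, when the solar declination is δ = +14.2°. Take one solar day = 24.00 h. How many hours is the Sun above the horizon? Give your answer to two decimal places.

Sunrise equation: cos H₀ = −tan φ · tan δ = -1.4063 ≤ −1, so the Sun never sets (polar day) and H₀ = π.
Daylight = 2H₀/(2π) × 24.00 h = (3.1416/π) × 24.00 = 24.00 h.

24.00 h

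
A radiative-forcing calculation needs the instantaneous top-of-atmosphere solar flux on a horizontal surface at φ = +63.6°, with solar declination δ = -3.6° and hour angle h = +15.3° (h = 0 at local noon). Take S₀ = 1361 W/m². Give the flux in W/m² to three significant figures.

cos θ_z = sin φ sin δ + cos φ cos δ cos h = -0.056242 + 0.428030 = 0.371788.
Flux = S₀ · cos θ_z = 1361 × 0.371788 = 506.0 W/m².

506 W/m²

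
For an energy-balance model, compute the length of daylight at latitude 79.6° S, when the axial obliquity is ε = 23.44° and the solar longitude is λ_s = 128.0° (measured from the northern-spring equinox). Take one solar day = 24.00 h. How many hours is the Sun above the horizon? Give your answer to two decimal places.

Solar declination: sin δ = sin ε · sin λ_s = sin 23.44° × sin 128.0° = 0.31346, so δ = +18.268°.
cos H₀ = −tan φ · tan δ = 1.7986 ≥ 1, so the Sun never rises (polar night) and H₀ = 0.
Daylight = 2H₀/(2π) × 24.00 h = (0.0000/π) × 24.00 = 0.00 h.

0.00 h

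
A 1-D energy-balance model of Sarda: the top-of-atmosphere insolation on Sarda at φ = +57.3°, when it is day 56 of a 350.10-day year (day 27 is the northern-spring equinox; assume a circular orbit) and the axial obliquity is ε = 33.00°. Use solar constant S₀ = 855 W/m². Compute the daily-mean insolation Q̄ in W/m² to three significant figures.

Solar longitude: λ_s = 360° × (56 − 27)/350.10 = 29.820°.
sin δ = sin 33.00° × sin 29.820° = 0.27084, so δ = +15.714°.
cos H₀ = −tan(+57.3°) tan(+15.714°) = -0.4383, H₀ = 2.0244 rad.
Bracket: H₀ sin φ sin δ + cos φ cos δ sin H₀ = 2.0244×0.84151×0.27084 + 0.54024×0.96263×0.89885 = 0.461390 + 0.467448 = 0.928838.
Q̄ = (S₀/π) × [bracket] = (855/π) × 0.928838 = 252.8 W/m².

Q̄ ≈ 253 W/m²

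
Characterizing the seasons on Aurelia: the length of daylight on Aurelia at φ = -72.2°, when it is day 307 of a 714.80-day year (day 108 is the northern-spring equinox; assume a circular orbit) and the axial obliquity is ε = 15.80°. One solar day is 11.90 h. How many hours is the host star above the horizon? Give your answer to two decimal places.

1.98 h

Solar longitude: λ_s = 360° × (307 − 108)/714.80 = 100.224°.
sin δ = sin 15.80° × sin 100.224° = 0.26796, so δ = +15.543°.
cos H₀ = −tan φ · tan δ = −tan(-72.2°) × tan(+15.543°) = 0.8663, so H₀ = 0.5231 rad = 29.97°.
Daylight = 2H₀/(2π) × 11.90 h = (0.5231/π) × 11.90 = 1.98 h.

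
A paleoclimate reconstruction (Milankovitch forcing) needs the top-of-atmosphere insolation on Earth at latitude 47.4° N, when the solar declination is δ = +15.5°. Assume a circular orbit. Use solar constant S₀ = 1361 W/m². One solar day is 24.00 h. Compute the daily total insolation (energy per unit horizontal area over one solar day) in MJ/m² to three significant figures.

cos H₀ = −tan(+47.4°) tan(+15.500°) = -0.3016, H₀ = 1.8772 rad.
Bracket: H₀ sin φ sin δ + cos φ cos δ sin H₀ = 1.8772×0.73610×0.26724 + 0.67688×0.96363×0.95344 = 0.369274 + 0.621893 = 0.991167.
Q̄ = (S₀/π) × [bracket] = (1361/π) × 0.991167 = 429.39 W/m².
Daily total = Q̄ × 24.00 h × 3600 s/h = 429.39 × 24.00 × 3600 / 10⁶ = 37.10 MJ/m².

37.1 MJ/m²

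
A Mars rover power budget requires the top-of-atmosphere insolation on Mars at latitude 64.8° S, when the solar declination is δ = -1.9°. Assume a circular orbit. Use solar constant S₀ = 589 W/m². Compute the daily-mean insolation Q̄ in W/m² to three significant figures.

Q̄ ≈ 88.8 W/m²

cos H₀ = −tan(-64.8°) tan(-1.900°) = -0.0705, H₀ = 1.6414 rad.
Bracket: H₀ sin φ sin δ + cos φ cos δ sin H₀ = 1.6414×-0.90483×-0.03316 + 0.42578×0.99945×0.99751 = 0.049249 + 0.424486 = 0.473735.
Q̄ = (S₀/π) × [bracket] = (589/π) × 0.473735 = 88.82 W/m².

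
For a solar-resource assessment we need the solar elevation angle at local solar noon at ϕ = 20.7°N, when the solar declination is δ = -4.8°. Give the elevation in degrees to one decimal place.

At local noon the hour angle is zero, so the zenith angle equals |ϕ − δ| = |+20.7° − (-4.800°)| = 25.500°.
Elevation = 90° − 25.500° = 64.5°.

64.5°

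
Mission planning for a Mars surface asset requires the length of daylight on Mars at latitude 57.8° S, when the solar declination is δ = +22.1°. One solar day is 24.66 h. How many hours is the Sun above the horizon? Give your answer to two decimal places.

6.83 h

cos H₀ = −tan φ · tan δ = −tan(-57.8°) × tan(+22.100°) = 0.6448, so H₀ = 0.8700 rad = 49.85°.
Daylight = 2H₀/(2π) × 24.66 h = (0.8700/π) × 24.66 = 6.83 h.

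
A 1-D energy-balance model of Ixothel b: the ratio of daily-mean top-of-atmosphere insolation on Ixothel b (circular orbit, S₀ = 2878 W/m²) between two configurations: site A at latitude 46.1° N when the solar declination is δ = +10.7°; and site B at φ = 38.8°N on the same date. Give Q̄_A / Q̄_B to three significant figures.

— Configuration A (φ=+46.1°):
cos H₀ = −tan(+46.1°) tan(+10.700°) = -0.1964, H₀ = 1.7684 rad.
Bracket: H₀ sin φ sin δ + cos φ cos δ sin H₀ = 1.7684×0.72055×0.18567 + 0.69340×0.98261×0.98053 = 0.236585 + 0.668076 = 0.904661.
Q̄ = (S₀/π) × [bracket] = (2878/π) × 0.904661 = 828.76 W/m².
— Configuration B (φ=+38.8°):
cos H₀ = −tan(+38.8°) tan(+10.700°) = -0.1519, H₀ = 1.7233 rad.
Bracket: H₀ sin φ sin δ + cos φ cos δ sin H₀ = 1.7233×0.62660×0.18567 + 0.77934×0.98261×0.98839 = 0.200490 + 0.756896 = 0.957386.
Q̄ = (S₀/π) × [bracket] = (2878/π) × 0.957386 = 877.06 W/m².
Ratio Q̄_A / Q̄_B = 828.76 / 877.06 = 0.9449.

Q̄_A / Q̄_B ≈ 0.945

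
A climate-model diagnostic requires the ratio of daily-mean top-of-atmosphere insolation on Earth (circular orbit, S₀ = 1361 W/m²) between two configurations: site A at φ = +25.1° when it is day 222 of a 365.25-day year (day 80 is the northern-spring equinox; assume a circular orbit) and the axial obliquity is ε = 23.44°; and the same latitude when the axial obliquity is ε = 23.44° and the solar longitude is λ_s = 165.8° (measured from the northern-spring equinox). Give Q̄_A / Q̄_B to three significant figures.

— Configuration A (φ=+25.1°):
Solar longitude: λ_s = 360° × (222 − 80)/365.25 = 139.959°.
sin δ = sin 23.44° × sin 139.959° = 0.25591, so δ = +14.828°.
cos H₀ = −tan(+25.1°) tan(+14.828°) = -0.1240, H₀ = 1.6951 rad.
Bracket: H₀ sin φ sin δ + cos φ cos δ sin H₀ = 1.6951×0.42420×0.25591 + 0.90557×0.96670×0.99228 = 0.184015 + 0.868656 = 1.052671.
Q̄ = (S₀/π) × [bracket] = (1361/π) × 1.052671 = 456.04 W/m².
— Configuration B (φ=+25.1°):
Solar declination: sin δ = sin ε · sin λ_s = sin 23.44° × sin 165.8° = 0.09758, so δ = +5.600°.
cos H₀ = −tan(+25.1°) tan(+5.600°) = -0.0459, H₀ = 1.6167 rad.
Bracket: H₀ sin φ sin δ + cos φ cos δ sin H₀ = 1.6167×0.42420×0.09758 + 0.90557×0.99523×0.99894 = 0.066921 + 0.900295 = 0.967216.
Q̄ = (S₀/π) × [bracket] = (1361/π) × 0.967216 = 419.02 W/m².
Ratio Q̄_A / Q̄_B = 456.04 / 419.02 = 1.088.

Q̄_A / Q̄_B ≈ 1.09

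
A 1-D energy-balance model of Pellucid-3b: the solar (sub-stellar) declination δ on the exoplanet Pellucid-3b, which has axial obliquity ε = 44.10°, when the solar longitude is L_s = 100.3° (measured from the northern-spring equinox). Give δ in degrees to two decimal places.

sin δ = sin ε · sin L_s = sin 44.10° × sin 100.3° = 0.684698.
δ = arcsin(0.684698) = +43.21°.

δ = +43.21°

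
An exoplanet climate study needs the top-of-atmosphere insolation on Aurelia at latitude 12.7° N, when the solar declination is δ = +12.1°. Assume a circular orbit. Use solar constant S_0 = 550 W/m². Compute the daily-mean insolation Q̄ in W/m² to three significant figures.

cos h₀ = −tan(+12.7°) tan(+12.100°) = -0.0483, h₀ = 1.6191 rad.
Bracket: h₀ sin ϕ sin δ + cos ϕ cos δ sin h₀ = 1.6191×0.21985×0.20962 + 0.97553×0.97778×0.99883 = 0.074616 + 0.952738 = 1.027354.
Q̄ = (S_0/π) × [bracket] = (550/π) × 1.027354 = 179.9 W/m².

Q̄ ≈ 180 W/m²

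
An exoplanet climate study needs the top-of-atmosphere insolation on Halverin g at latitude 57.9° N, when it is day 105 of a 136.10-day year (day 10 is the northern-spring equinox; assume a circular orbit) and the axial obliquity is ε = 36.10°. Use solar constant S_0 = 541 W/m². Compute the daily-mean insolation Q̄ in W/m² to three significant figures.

Solar longitude: L_s = 360° × (105 − 10)/136.10 = 251.286°.
sin δ = sin 36.10° × sin 251.286° = -0.55805, so δ = -33.921°.
cos h₀ = −tan(+57.9°) tan(-33.921°) = 1.0721 ≥ 1 ⇒ polar night, h₀ = 0 and Q̄ = 0.

Q̄ ≈ 0.00 W/m²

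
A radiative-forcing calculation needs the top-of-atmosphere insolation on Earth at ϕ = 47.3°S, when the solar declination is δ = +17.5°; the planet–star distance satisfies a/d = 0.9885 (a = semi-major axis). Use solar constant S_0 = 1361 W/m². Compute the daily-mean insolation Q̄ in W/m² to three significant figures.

Q̄ ≈ 143 W/m²

cos h₀ = −tan(-47.3°) tan(+17.500°) = 0.3417, h₀ = 1.2221 rad.
Bracket: h₀ sin ϕ sin δ + cos ϕ cos δ sin h₀ = 1.2221×-0.73491×0.30071 + 0.67816×0.95372×0.93981 = -0.270078 + 0.607845 = 0.337767.
Inverse-square distance factor (a/d)² = 0.9885² = 0.977132.
Q̄ = (S_0/π) × 0.977132 × [bracket] = (1361/π) × 0.977132 × 0.337767 = 143.0 W/m².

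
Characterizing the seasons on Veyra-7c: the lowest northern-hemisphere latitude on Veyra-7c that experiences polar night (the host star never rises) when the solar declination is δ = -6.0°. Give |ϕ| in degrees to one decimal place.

Polar night requires cos h₀ = −tan ϕ tan δ ≥ 1, i.e. tan ϕ tan δ ≤ −1.
The boundary is |tan ϕ| · |tan δ| = 1, so |ϕ| = 90° − |δ| = 90° − 6.0° = 84.0° in the northern hemisphere.

|ϕ| = 84.0°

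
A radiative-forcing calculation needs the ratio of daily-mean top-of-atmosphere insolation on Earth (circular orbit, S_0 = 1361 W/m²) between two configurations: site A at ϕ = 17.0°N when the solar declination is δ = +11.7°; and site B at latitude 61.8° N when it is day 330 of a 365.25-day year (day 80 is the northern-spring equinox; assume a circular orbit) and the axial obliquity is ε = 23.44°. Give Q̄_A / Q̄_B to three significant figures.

Q̄_A / Q̄_B ≈ 17.5

— Configuration A (ϕ=+17.0°):
cos h₀ = −tan(+17.0°) tan(+11.700°) = -0.0633, h₀ = 1.6342 rad.
Bracket: h₀ sin ϕ sin δ + cos ϕ cos δ sin h₀ = 1.6342×0.29237×0.20279 + 0.95630×0.97922×0.99799 = 0.096891 + 0.934546 = 1.031437.
Q̄ = (S_0/π) × [bracket] = (1361/π) × 1.031437 = 446.84 W/m².
— Configuration B (ϕ=+61.8°):
Solar longitude: L_s = 360° × (330 − 80)/365.25 = 246.407°.
sin δ = sin 23.44° × sin 246.407° = -0.36454, so δ = -21.379°.
cos h₀ = −tan(+61.8°) tan(-21.379°) = 0.7301, h₀ = 0.7523 rad.
Bracket: h₀ sin ϕ sin δ + cos ϕ cos δ sin h₀ = 0.7523×0.88130×-0.36454 + 0.47255×0.93119×0.68334 = -0.241691 + 0.300693 = 0.059002.
Q̄ = (S_0/π) × [bracket] = (1361/π) × 0.059002 = 25.561 W/m².
Ratio Q̄_A / Q̄_B = 446.84 / 25.561 = 17.48.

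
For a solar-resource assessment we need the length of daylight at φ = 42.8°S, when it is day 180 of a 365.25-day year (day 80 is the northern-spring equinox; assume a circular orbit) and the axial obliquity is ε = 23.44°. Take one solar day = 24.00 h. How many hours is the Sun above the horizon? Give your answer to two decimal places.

Solar longitude: λ_s = 360° × (180 − 80)/365.25 = 98.563°.
sin δ = sin 23.44° × sin 98.563° = 0.39335, so δ = +23.163°.
cos H₀ = −tan φ · tan δ = −tan(-42.8°) × tan(+23.163°) = 0.3962, so H₀ = 1.1634 rad = 66.66°.
Daylight = 2H₀/(2π) × 24.00 h = (1.1634/π) × 24.00 = 8.89 h.

8.89 h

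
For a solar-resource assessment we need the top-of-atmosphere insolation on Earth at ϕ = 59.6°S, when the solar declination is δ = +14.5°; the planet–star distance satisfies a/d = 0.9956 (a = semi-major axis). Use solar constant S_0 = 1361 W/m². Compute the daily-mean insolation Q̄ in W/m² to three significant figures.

cos h₀ = −tan(-59.6°) tan(+14.500°) = 0.4408, h₀ = 1.1143 rad.
Bracket: h₀ sin ϕ sin δ + cos ϕ cos δ sin h₀ = 1.1143×-0.86251×0.25038 + 0.50603×0.96815×0.89760 = -0.240639 + 0.439746 = 0.199107.
Inverse-square distance factor (a/d)² = 0.9956² = 0.991219.
Q̄ = (S_0/π) × 0.991219 × [bracket] = (1361/π) × 0.991219 × 0.199107 = 85.50 W/m².

Q̄ ≈ 85.5 W/m²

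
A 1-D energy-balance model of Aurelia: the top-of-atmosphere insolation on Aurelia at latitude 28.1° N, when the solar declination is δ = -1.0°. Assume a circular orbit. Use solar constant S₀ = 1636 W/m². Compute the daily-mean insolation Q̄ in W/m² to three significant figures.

cos H₀ = −tan(+28.1°) tan(-1.000°) = 0.0093, H₀ = 1.5615 rad.
Bracket: H₀ sin φ sin δ + cos φ cos δ sin H₀ = 1.5615×0.47101×-0.01745 + 0.88213×0.99985×0.99996 = -0.012834 + 0.881962 = 0.869128.
Q̄ = (S₀/π) × [bracket] = (1636/π) × 0.869128 = 452.6 W/m².

Q̄ ≈ 453 W/m²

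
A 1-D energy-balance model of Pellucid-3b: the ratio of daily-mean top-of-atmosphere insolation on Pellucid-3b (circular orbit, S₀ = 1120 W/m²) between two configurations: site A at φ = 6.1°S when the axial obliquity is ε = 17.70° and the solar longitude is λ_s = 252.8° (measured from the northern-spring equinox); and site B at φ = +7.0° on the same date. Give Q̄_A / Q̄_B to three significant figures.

— Configuration A (φ=-6.1°):
Solar declination: sin δ = sin ε · sin λ_s = sin 17.70° × sin 252.8° = -0.29044, so δ = -16.884°.
cos H₀ = −tan(-6.1°) tan(-16.884°) = -0.0324, H₀ = 1.6032 rad.
Bracket: H₀ sin φ sin δ + cos φ cos δ sin H₀ = 1.6032×-0.10626×-0.29044 + 0.99434×0.95689×0.99947 = 0.049478 + 0.950970 = 1.000448.
Q̄ = (S₀/π) × [bracket] = (1120/π) × 1.000448 = 356.67 W/m².
— Configuration B (φ=+7.0°):
cos H₀ = −tan(+7.0°) tan(-16.884°) = 0.0373, H₀ = 1.5335 rad.
Bracket: H₀ sin φ sin δ + cos φ cos δ sin H₀ = 1.5335×0.12187×-0.29044 + 0.99255×0.95689×0.99931 = -0.054280 + 0.949106 = 0.894826.
Q̄ = (S₀/π) × [bracket] = (1120/π) × 0.894826 = 319.01 W/m².
Ratio Q̄_A / Q̄_B = 356.67 / 319.01 = 1.118.

Q̄_A / Q̄_B ≈ 1.12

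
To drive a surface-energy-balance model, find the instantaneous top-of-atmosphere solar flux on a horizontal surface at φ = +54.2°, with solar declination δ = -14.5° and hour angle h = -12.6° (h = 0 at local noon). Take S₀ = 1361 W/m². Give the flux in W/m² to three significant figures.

cos θ_z = sin φ sin δ + cos φ cos δ cos h = -0.203074 + 0.552686 = 0.349612.
Flux = S₀ · cos θ_z = 1361 × 0.349612 = 475.8 W/m².

476 W/m²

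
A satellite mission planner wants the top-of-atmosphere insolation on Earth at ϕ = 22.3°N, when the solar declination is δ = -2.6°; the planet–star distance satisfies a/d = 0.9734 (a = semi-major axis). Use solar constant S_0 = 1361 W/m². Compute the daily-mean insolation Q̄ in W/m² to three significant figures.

Q̄ ≈ 368 W/m²

cos h₀ = −tan(+22.3°) tan(-2.600°) = 0.0186, h₀ = 1.5522 rad.
Bracket: h₀ sin ϕ sin δ + cos ϕ cos δ sin h₀ = 1.5522×0.37946×-0.04536 + 0.92521×0.99897×0.99983 = -0.026717 + 0.924100 = 0.897383.
Inverse-square distance factor (a/d)² = 0.9734² = 0.947508.
Q̄ = (S_0/π) × 0.947508 × [bracket] = (1361/π) × 0.947508 × 0.897383 = 368.4 W/m².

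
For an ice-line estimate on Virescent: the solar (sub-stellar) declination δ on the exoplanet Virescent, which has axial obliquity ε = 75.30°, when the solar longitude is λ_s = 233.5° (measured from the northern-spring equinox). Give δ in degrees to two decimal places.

δ = -51.04°

sin δ = sin ε · sin λ_s = sin 75.30° × sin 233.5° = -0.777545.
δ = arcsin(-0.777545) = -51.04°.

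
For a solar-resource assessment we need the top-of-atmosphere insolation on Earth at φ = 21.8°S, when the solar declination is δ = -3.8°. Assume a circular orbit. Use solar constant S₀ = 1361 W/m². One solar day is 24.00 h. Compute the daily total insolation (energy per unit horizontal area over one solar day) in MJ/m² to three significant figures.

cos H₀ = −tan(-21.8°) tan(-3.800°) = -0.0266, H₀ = 1.5974 rad.
Bracket: H₀ sin φ sin δ + cos φ cos δ sin H₀ = 1.5974×-0.37137×-0.06627 + 0.92849×0.99780×0.99965 = 0.039313 + 0.926123 = 0.965436.
Q̄ = (S₀/π) × [bracket] = (1361/π) × 0.965436 = 418.25 W/m².
Daily total = Q̄ × 24.00 h × 3600 s/h = 418.25 × 24.00 × 3600 / 10⁶ = 36.14 MJ/m².

36.1 MJ/m²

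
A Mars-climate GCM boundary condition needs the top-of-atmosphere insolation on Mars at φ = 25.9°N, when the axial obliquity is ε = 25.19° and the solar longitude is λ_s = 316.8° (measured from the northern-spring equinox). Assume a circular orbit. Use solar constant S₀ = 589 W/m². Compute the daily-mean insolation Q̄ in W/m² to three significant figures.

Solar declination: sin δ = sin ε · sin λ_s = sin 25.19° × sin 316.8° = -0.29136, so δ = -16.939°.
cos H₀ = −tan(+25.9°) tan(-16.939°) = 0.1479, H₀ = 1.4224 rad.
Bracket: H₀ sin φ sin δ + cos φ cos δ sin H₀ = 1.4224×0.43680×-0.29136 + 0.89956×0.95661×0.98900 = -0.181023 + 0.851062 = 0.670039.
Q̄ = (S₀/π) × [bracket] = (589/π) × 0.670039 = 125.6 W/m².

Q̄ ≈ 126 W/m²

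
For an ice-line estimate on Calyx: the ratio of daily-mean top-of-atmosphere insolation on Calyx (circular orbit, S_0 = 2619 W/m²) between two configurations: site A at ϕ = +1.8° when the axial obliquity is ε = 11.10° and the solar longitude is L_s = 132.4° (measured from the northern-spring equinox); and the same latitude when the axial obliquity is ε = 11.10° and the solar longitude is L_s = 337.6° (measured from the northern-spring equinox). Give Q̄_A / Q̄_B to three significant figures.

Q̄_A / Q̄_B ≈ 1.00

— Configuration A (ϕ=+1.8°):
Solar declination: sin δ = sin ε · sin L_s = sin 11.10° × sin 132.4° = 0.14217, so δ = +8.173°.
cos h₀ = −tan(+1.8°) tan(+8.173°) = -0.0045, h₀ = 1.5753 rad.
Bracket: h₀ sin ϕ sin δ + cos ϕ cos δ sin h₀ = 1.5753×0.03141×0.14217 + 0.99951×0.98984×0.99999 = 0.007035 + 0.989345 = 0.996380.
Q̄ = (S_0/π) × [bracket] = (2619/π) × 0.996380 = 830.64 W/m².
— Configuration B (ϕ=+1.8°):
Solar declination: sin δ = sin ε · sin L_s = sin 11.10° × sin 337.6° = -0.07336, so δ = -4.207°.
cos h₀ = −tan(+1.8°) tan(-4.207°) = 0.0023, h₀ = 1.5685 rad.
Bracket: h₀ sin ϕ sin δ + cos ϕ cos δ sin h₀ = 1.5685×0.03141×-0.07336 + 0.99951×0.99731×1.00000 = -0.003614 + 0.996821 = 0.993207.
Q̄ = (S_0/π) × [bracket] = (2619/π) × 0.993207 = 827.99 W/m².
Ratio Q̄_A / Q̄_B = 830.64 / 827.99 = 1.003.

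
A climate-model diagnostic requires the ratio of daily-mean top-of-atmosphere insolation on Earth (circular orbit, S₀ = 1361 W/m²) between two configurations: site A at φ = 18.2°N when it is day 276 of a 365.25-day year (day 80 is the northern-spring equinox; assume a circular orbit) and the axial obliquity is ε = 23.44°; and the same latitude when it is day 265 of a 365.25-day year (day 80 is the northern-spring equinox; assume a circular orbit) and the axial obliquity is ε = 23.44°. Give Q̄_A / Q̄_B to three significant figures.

— Configuration A (φ=+18.2°):
Solar longitude: λ_s = 360° × (276 − 80)/365.25 = 193.183°.
sin δ = sin 23.44° × sin 193.183° = -0.09072, so δ = -5.205°.
cos H₀ = −tan(+18.2°) tan(-5.205°) = 0.0300, H₀ = 1.5408 rad.
Bracket: H₀ sin φ sin δ + cos φ cos δ sin H₀ = 1.5408×0.31233×-0.09072 + 0.94997×0.99588×0.99955 = -0.043658 + 0.945630 = 0.901972.
Q̄ = (S₀/π) × [bracket] = (1361/π) × 0.901972 = 390.75 W/m².
— Configuration B (φ=+18.2°):
Solar longitude: λ_s = 360° × (265 − 80)/365.25 = 182.341°.
sin δ = sin 23.44° × sin 182.341° = -0.01625, so δ = -0.931°.
cos H₀ = −tan(+18.2°) tan(-0.931°) = 0.0053, H₀ = 1.5655 rad.
Bracket: H₀ sin φ sin δ + cos φ cos δ sin H₀ = 1.5655×0.31233×-0.01625 + 0.94997×0.99987×0.99999 = -0.007945 + 0.949837 = 0.941892.
Q̄ = (S₀/π) × [bracket] = (1361/π) × 0.941892 = 408.05 W/m².
Ratio Q̄_A / Q̄_B = 390.75 / 408.05 = 0.9576.

Q̄_A / Q̄_B ≈ 0.958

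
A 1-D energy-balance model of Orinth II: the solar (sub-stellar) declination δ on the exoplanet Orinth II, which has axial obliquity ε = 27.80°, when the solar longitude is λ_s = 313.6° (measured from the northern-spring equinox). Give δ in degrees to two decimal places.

δ = -19.74°

sin δ = sin ε · sin λ_s = sin 27.80° × sin 313.6° = -0.337744.
δ = arcsin(-0.337744) = -19.74°.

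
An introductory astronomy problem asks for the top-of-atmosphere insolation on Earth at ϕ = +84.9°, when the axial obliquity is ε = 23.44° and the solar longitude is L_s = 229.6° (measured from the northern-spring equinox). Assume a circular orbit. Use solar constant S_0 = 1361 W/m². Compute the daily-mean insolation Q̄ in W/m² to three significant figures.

Solar declination: sin δ = sin ε · sin L_s = sin 23.44° × sin 229.6° = -0.30293, so δ = -17.634°.
cos h₀ = −tan(+84.9°) tan(-17.634°) = 3.5616 ≥ 1 ⇒ polar night, h₀ = 0 and Q̄ = 0.

Q̄ ≈ 0.00 W/m²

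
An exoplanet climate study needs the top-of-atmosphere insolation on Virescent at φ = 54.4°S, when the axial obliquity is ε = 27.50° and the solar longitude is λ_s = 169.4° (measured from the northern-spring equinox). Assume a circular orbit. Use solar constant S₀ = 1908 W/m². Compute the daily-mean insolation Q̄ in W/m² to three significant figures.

Solar declination: sin δ = sin ε · sin λ_s = sin 27.50° × sin 169.4° = 0.08494, so δ = +4.873°.
cos H₀ = −tan(-54.4°) tan(+4.873°) = 0.1191, H₀ = 1.4514 rad.
Bracket: H₀ sin φ sin δ + cos φ cos δ sin H₀ = 1.4514×-0.81310×0.08494 + 0.58212×0.99639×0.99289 = -0.100241 + 0.575895 = 0.475654.
Q̄ = (S₀/π) × [bracket] = (1908/π) × 0.475654 = 288.9 W/m².

Q̄ ≈ 289 W/m²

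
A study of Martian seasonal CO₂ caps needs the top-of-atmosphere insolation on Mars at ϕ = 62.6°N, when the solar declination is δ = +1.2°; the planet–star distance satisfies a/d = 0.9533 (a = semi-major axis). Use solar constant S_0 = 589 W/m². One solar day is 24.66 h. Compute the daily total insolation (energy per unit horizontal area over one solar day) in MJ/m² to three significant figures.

cos h₀ = −tan(+62.6°) tan(+1.200°) = -0.0404, h₀ = 1.6112 rad.
Bracket: h₀ sin ϕ sin δ + cos ϕ cos δ sin h₀ = 1.6112×0.88782×0.02094 + 0.46020×0.99978×0.99918 = 0.029954 + 0.459721 = 0.489675.
Inverse-square distance factor (a/d)² = 0.9533² = 0.908781.
Q̄ = (S_0/π) × 0.908781 × [bracket] = (589/π) × 0.908781 × 0.489675 = 83.432 W/m².
Daily total = Q̄ × 24.66 h × 3600 s/h = 83.432 × 24.66 × 3600 / 10⁶ = 7.407 MJ/m².

7.41 MJ/m²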